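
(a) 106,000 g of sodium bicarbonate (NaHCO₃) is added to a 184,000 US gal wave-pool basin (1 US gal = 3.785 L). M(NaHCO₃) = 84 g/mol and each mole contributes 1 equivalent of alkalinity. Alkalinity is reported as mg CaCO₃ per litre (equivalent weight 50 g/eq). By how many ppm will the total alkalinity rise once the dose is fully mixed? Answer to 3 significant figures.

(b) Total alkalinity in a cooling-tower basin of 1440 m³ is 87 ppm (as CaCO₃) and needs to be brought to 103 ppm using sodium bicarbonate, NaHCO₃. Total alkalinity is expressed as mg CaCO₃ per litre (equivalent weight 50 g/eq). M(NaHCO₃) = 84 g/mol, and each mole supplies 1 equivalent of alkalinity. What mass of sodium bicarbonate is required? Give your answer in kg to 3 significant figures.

(a) Volume: 184,000 US gal × 3.785 L/gal = 696,440 L.
(a) Moles of NaHCO₃: 106,000 g ÷ 84 g/mol = 1262 mol → 1262 eq of alkalinity.
(a) As CaCO₃: 1262 eq × 50 g/eq = 63,100 g.
(a) Rise: 63,100 g / 696,440 L × 1000 = 90.6 mg/L.

(b) Volume: 1440 m³ = 1,440,000 L.
(b) Alkalinity to add: (103 − 87) = 16 mg/L as CaCO₃ × 1,440,000 L = 23,040 g as CaCO₃.
(b) Equivalents: 23,040 g ÷ 50 g/eq = 460.8 eq.
(b) NaHCO₃ supplies 1 eq per mole → 460.8 mol.
(b) Mass: 460.8 mol × 84 g/mol = 38,710 g.

(a) 90.6 ppm; (b) 38.7 kg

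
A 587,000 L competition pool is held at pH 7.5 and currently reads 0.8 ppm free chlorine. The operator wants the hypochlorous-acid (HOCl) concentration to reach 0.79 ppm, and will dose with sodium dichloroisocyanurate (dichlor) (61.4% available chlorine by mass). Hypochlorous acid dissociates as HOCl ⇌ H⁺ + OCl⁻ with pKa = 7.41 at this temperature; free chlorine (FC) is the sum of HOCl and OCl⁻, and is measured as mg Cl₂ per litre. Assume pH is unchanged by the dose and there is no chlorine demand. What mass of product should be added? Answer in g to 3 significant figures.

920 g

[OCl⁻]/[HOCl] = 10^(pH − pKa) = 10^(7.5 − 7.41) = 1.23; fraction as HOCl = 1/(1 + 1.23) = 0.4484.
Free chlorine required for 0.79 ppm HOCl: 0.79 / 0.4484 = 1.762 ppm.
FC to add: 1.762 − 0.8 = 0.9619 mg/L as Cl₂.
Cl₂ equivalent: 0.9619 mg/L × 587,000 L = 564.6 g.
Product at 61.4% available Cl: 564.6 / 0.614 = 919.6 g.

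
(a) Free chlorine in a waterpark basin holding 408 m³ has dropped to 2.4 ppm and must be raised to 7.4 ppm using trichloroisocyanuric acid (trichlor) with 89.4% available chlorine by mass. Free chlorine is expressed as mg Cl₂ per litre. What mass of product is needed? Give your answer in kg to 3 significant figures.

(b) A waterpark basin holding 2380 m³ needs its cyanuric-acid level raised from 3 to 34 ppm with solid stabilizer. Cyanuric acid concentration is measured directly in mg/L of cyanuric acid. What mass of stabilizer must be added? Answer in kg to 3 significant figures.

(a) 2.28 kg; (b) 73.8 kg

(a) Volume: 408 m³ = 408,000 L.
(a) Chlorine deficit: 7.4 − 2.4 = 5 ppm = 5 mg/L as Cl₂.
(a) Cl₂ equivalent needed: 5 mg/L × 408,000 L = 2,040,000 mg = 2040 g.
(a) Product at 89.4% available chlorine: 2040 / 0.894 = 2282 g.

(b) Volume: 2380 m³ = 2,380,000 L.
(b) CYA to add: (34 − 3) = 31 mg/L × 2,380,000 L = 73,780 g cyanuric acid.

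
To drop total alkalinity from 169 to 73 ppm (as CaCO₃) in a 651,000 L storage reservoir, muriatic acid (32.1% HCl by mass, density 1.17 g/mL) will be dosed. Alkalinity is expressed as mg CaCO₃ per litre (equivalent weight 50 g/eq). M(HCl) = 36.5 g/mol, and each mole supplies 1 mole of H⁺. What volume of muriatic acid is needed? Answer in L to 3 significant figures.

121 L

Alkalinity to neutralize: (169 − 73) = 96 mg/L as CaCO₃ × 651,000 L = 62,500 g as CaCO₃.
Equivalents of H⁺ required: 62,500 ÷ 50 g/eq = 1250 eq = 1250 mol HCl.
Mass of HCl: 1250 × 36.5 = 45,620 g.
Mass of 32.1% solution: 45,620 / 0.321 = 142,100 g.
Volume: 142,100 g ÷ 1.17 g/mL = 121,500 mL.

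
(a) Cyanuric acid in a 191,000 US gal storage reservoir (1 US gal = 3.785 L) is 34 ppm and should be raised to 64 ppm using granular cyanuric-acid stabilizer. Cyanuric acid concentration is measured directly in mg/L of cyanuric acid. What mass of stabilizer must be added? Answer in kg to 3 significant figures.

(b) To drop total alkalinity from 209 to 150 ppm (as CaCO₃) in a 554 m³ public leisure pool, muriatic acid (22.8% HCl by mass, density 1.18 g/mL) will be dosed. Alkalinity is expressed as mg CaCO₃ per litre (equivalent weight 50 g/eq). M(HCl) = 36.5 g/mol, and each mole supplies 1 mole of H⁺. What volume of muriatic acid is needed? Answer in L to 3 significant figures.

(a) 21.7 kg; (b) 88.7 L

(a) Volume: 191,000 US gal × 3.785 L/gal = 722,935 L.
(a) CYA to add: (64 − 34) = 30 mg/L × 722,935 L = 21,690 g cyanuric acid.

(b) Volume: 554 m³ = 554,000 L.
(b) Alkalinity to neutralize: (209 − 150) = 59 mg/L as CaCO₃ × 554,000 L = 32,690 g as CaCO₃.
(b) Equivalents of H⁺ required: 32,690 ÷ 50 g/eq = 653.7 eq = 653.7 mol HCl.
(b) Mass of HCl: 653.7 × 36.5 = 23,860 g.
(b) Mass of 22.8% solution: 23,860 / 0.228 = 104,700 g.
(b) Volume: 104,700 g ÷ 1.18 g/mL = 88,690 mL.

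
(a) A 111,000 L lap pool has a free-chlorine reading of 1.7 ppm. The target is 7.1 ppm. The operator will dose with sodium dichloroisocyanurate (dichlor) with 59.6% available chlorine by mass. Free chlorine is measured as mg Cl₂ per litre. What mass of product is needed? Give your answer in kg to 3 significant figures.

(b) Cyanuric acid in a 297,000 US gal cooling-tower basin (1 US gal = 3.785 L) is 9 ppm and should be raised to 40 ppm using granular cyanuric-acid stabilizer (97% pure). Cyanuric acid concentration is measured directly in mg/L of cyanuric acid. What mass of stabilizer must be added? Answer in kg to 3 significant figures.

(a) Chlorine deficit: 7.1 − 1.7 = 5.4 ppm = 5.4 mg/L as Cl₂.
(a) Cl₂ equivalent needed: 5.4 mg/L × 111,000 L = 599,400 mg = 599.4 g.
(a) Product at 59.6% available chlorine: 599.4 / 0.596 = 1006 g.

(b) Volume: 297,000 US gal × 3.785 L/gal = 1,124,145 L.
(b) CYA to add: (40 − 9) = 31 mg/L × 1,124,145 L = 34,850 g cyanuric acid.
(b) At 97% purity: 34,850 / 0.97 = 35,930 g product.

(a) 1.01 kg; (b) 35.9 kg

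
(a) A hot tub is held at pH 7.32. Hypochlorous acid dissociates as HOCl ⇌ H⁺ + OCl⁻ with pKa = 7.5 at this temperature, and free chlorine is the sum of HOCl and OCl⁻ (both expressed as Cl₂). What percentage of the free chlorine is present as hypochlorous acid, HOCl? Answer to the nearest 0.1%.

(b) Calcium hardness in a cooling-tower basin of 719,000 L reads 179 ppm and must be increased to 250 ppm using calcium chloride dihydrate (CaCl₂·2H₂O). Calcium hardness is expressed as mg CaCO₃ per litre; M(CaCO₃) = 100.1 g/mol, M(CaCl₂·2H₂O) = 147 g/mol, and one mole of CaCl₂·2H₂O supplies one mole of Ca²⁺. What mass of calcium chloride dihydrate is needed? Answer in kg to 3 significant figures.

(a) [OCl⁻]/[HOCl] = 10^(pH − pKa) = 10^(7.32 − 7.5) = 10^-0.18 = 0.6607.
(a) Fraction as HOCl = 1 / (1 + 0.6607) = 0.6022.

(b) Hardness to add: (250 − 179) = 71 mg/L as CaCO₃ × 719,000 L = 51,050 g as CaCO₃.
(b) Moles of Ca²⁺ (1 mol Ca²⁺ ≡ 1 mol CaCO₃): 51,050 / 100.1 g/mol = 510 mol.
(b) Mass of CaCl₂·2H₂O: 510 × 147 = 74,970 g.

(a) 60.2%; (b) 75.0 kg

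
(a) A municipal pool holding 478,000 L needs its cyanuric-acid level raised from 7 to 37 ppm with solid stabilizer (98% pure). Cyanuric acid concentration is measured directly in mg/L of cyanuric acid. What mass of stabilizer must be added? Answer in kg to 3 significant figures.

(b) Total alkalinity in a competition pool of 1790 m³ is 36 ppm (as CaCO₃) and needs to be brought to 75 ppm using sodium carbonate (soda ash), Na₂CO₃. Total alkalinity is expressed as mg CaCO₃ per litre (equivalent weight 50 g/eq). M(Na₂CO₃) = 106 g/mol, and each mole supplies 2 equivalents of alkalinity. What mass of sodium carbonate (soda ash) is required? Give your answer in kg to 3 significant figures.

(a) CYA to add: (37 − 7) = 30 mg/L × 478,000 L = 14,340 g cyanuric acid.
(a) At 98% purity: 14,340 / 0.98 = 14,630 g product.

(b) Volume: 1790 m³ = 1,790,000 L.
(b) Alkalinity to add: (75 − 36) = 39 mg/L as CaCO₃ × 1,790,000 L = 69,810 g as CaCO₃.
(b) Equivalents: 69,810 g ÷ 50 g/eq = 1396 eq.
(b) Each mole of Na₂CO₃ supplies 2 eq, so 1396 / 2 = 698.1 mol.
(b) Mass: 698.1 mol × 106 g/mol = 74,000 g.

(a) 14.6 kg; (b) 74.0 kg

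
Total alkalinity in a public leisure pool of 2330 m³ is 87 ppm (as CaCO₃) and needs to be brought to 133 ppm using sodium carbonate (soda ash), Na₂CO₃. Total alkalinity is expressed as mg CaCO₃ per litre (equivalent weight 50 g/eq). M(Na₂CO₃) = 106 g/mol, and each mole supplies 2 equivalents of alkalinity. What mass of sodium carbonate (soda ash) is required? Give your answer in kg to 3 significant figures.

114 kg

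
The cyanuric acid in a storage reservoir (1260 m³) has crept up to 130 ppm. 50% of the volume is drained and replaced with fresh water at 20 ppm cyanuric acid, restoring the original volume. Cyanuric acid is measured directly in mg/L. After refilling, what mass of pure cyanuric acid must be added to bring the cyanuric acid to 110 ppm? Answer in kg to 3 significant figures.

Volume: 1260 m³ = 1,260,000 L.
After draining 50% and refilling: 130 × 0.50 + 20 × 0.50 = 75 ppm.
Deficit to target: 110 − 75 = 35 mg/L.
Mass: 35 mg/L × 1,260,000 L = 44,100 g cyanuric acid.

44.1 kg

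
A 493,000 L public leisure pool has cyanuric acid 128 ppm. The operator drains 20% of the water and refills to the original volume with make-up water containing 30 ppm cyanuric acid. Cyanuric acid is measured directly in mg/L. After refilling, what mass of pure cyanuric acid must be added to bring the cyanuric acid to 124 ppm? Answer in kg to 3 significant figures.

7.69 kg

After draining 20% and refilling: 128 × 0.80 + 30 × 0.20 = 108.4 ppm.
Deficit to target: 124 − 108.4 = 15.6 mg/L.
Mass: 15.6 mg/L × 493,000 L = 7691 g cyanuric acid.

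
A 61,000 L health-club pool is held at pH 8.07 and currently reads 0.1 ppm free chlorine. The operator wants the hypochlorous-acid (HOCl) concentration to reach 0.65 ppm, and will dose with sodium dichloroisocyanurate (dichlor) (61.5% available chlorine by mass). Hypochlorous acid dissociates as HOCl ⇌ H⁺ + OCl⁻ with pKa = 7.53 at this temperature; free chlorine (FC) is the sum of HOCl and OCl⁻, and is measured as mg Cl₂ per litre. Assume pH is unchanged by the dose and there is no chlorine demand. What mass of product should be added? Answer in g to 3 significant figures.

278 g

[OCl⁻]/[HOCl] = 10^(pH − pKa) = 10^(8.07 − 7.53) = 3.467; fraction as HOCl = 1/(1 + 3.467) = 0.2238.
Free chlorine required for 0.65 ppm HOCl: 0.65 / 0.2238 = 2.904 ppm.
FC to add: 2.904 − 0.1 = 2.804 mg/L as Cl₂.
Cl₂ equivalent: 2.804 mg/L × 61,000 L = 171 g.
Product at 61.5% available Cl: 171 / 0.615 = 278.1 g.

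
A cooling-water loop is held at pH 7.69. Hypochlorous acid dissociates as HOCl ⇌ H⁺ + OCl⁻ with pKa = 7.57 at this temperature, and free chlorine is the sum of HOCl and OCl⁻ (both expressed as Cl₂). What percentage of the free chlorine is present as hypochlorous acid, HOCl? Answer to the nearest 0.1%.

43.1%

[OCl⁻]/[HOCl] = 10^(pH − pKa) = 10^(7.69 − 7.57) = 10^0.12 = 1.318.
Fraction as HOCl = 1 / (1 + 1.318) = 0.4314.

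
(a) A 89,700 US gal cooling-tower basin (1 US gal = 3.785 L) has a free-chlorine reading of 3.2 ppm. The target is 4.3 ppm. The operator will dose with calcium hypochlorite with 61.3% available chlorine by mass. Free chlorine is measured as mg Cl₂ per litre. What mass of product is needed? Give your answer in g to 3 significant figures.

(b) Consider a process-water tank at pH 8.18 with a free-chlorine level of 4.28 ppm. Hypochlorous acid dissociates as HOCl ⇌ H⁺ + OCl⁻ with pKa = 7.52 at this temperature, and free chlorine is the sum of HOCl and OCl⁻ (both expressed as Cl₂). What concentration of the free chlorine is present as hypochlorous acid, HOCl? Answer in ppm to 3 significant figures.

(a) Volume: 89,700 US gal × 3.785 L/gal = 339,514 L.
(a) Chlorine deficit: 4.3 − 3.2 = 1.1 ppm = 1.1 mg/L as Cl₂.
(a) Cl₂ equivalent needed: 1.1 mg/L × 339,514 L = 373,500 mg = 373.5 g.
(a) Product at 61.3% available chlorine: 373.5 / 0.613 = 609.2 g.

(b) [OCl⁻]/[HOCl] = 10^(pH − pKa) = 10^(8.18 − 7.52) = 10^0.66 = 4.571.
(b) Fraction as HOCl = 1 / (1 + 4.571) = 0.1795.
(b) HOCl = 0.1795 × 4.28 ppm = 0.7683 ppm.

(a) 609 g; (b) 0.768 ppm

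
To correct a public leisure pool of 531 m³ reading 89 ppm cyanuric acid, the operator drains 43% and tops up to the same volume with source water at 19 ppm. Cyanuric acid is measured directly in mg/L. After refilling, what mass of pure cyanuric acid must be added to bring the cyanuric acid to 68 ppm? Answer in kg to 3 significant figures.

4.83 kg

Volume: 531 m³ = 531,000 L.
After draining 43% and refilling: 89 × 0.57 + 19 × 0.43 = 58.9 ppm.
Deficit to target: 68 − 58.9 = 9.1 mg/L.
Mass: 9.1 mg/L × 531,000 L = 4832 g cyanuric acid.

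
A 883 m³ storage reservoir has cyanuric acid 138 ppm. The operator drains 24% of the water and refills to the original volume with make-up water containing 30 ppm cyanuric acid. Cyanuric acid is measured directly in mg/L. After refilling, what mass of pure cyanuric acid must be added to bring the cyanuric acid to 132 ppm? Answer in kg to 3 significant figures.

Volume: 883 m³ = 883,000 L.
After draining 24% and refilling: 138 × 0.76 + 30 × 0.24 = 112.08 ppm.
Deficit to target: 132 − 112.08 = 19.92 mg/L.
Mass: 19.92 mg/L × 883,000 L = 17,590 g cyanuric acid.

17.6 kg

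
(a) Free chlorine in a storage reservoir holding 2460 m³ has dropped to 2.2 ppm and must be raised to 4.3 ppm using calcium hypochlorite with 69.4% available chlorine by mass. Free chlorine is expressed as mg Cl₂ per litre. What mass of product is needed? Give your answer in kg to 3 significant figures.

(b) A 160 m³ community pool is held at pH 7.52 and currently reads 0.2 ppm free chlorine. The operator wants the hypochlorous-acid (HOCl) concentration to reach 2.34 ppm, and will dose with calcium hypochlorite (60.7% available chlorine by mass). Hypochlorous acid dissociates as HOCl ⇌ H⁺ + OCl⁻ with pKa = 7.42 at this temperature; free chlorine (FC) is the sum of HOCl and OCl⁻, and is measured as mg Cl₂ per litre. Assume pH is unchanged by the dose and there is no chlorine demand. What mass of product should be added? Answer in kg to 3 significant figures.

(a) 7.44 kg; (b) 1.34 kg

(a) Volume: 2460 m³ = 2,460,000 L.
(a) Chlorine deficit: 4.3 − 2.2 = 2.1 ppm = 2.1 mg/L as Cl₂.
(a) Cl₂ equivalent needed: 2.1 mg/L × 2,460,000 L = 5,166,000 mg = 5166 g.
(a) Product at 69.4% available chlorine: 5166 / 0.694 = 7444 g.

(b) Volume: 160 m³ = 160,000 L.
(b) [OCl⁻]/[HOCl] = 10^(pH − pKa) = 10^(7.52 − 7.42) = 1.259; fraction as HOCl = 1/(1 + 1.259) = 0.4427.
(b) Free chlorine required for 2.34 ppm HOCl: 2.34 / 0.4427 = 5.286 ppm.
(b) FC to add: 5.286 − 0.2 = 5.086 mg/L as Cl₂.
(b) Cl₂ equivalent: 5.086 mg/L × 160,000 L = 813.7 g.
(b) Product at 60.7% available Cl: 813.7 / 0.607 = 1341 g.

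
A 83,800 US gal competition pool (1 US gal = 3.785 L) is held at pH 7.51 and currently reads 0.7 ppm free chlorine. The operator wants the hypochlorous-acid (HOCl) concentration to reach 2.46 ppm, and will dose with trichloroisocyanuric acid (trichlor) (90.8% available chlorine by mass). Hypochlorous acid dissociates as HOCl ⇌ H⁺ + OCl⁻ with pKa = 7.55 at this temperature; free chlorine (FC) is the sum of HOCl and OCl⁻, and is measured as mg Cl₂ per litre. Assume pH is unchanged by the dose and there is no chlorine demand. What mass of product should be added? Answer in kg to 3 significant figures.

1.40 kg

Volume: 83,800 US gal × 3.785 L/gal = 317,183 L.
[OCl⁻]/[HOCl] = 10^(pH − pKa) = 10^(7.51 − 7.55) = 0.912; fraction as HOCl = 1/(1 + 0.912) = 0.523.
Free chlorine required for 2.46 ppm HOCl: 2.46 / 0.523 = 4.704 ppm.
FC to add: 4.704 − 0.7 = 4.004 mg/L as Cl₂.
Cl₂ equivalent: 4.004 mg/L × 317,183 L = 1270 g.
Product at 90.8% available Cl: 1270 / 0.908 = 1399 g.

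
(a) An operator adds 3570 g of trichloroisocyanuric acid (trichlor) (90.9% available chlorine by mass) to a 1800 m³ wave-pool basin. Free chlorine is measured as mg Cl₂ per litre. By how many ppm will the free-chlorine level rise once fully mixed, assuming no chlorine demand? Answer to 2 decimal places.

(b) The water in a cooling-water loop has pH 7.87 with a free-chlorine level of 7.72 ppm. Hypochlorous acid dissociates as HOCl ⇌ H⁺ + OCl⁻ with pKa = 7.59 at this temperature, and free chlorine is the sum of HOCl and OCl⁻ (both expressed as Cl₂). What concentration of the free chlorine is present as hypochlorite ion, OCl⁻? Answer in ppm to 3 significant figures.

(a) 1.80 ppm; (b) 5.06 ppm

(a) Volume: 1800 m³ = 1,800,000 L.
(a) Available chlorine delivered: 3570 g × 0.909 = 3245 g as Cl₂.
(a) Concentration rise: 3245 g / 1,800,000 L = 1.803 mg/L = 1.80 ppm.

(b) [OCl⁻]/[HOCl] = 10^(pH − pKa) = 10^(7.87 − 7.59) = 10^0.28 = 1.905.
(b) Fraction as HOCl = 1 / (1 + 1.905) = 0.3442.
(b) OCl⁻ = (1 − 0.3442) × 7.72 ppm = 5.063 ppm.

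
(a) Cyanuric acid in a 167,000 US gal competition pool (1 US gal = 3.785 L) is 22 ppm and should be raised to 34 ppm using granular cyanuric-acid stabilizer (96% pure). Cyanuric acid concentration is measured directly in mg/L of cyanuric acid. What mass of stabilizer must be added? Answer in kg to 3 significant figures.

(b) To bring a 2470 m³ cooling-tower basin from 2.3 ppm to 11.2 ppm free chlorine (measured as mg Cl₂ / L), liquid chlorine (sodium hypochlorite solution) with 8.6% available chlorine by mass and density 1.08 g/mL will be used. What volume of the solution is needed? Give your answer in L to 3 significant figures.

(a) 7.90 kg; (b) 237 L

(a) Volume: 167,000 US gal × 3.785 L/gal = 632,095 L.
(a) CYA to add: (34 − 22) = 12 mg/L × 632,095 L = 7585 g cyanuric acid.
(a) At 96% purity: 7585 / 0.96 = 7901 g product.

(b) Volume: 2470 m³ = 2,470,000 L.
(b) Chlorine deficit: 11.2 − 2.3 = 8.9 ppm = 8.9 mg/L as Cl₂.
(b) Cl₂ equivalent needed: 8.9 mg/L × 2,470,000 L = 21,980,000 mg = 21,980 g.
(b) Product at 8.6% available chlorine: 21,980 / 0.086 = 255,600 g.
(b) Volume at density 1.08 g/mL: 255,600 g ÷ 1.08 g/mL = 236,700 mL.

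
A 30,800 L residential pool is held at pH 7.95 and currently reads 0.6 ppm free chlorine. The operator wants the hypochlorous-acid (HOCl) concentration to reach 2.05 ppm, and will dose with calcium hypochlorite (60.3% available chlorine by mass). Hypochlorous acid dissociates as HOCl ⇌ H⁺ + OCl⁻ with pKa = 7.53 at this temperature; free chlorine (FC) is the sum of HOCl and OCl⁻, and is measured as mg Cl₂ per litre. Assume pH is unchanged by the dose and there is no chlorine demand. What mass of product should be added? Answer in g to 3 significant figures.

[OCl⁻]/[HOCl] = 10^(pH − pKa) = 10^(7.95 − 7.53) = 2.63; fraction as HOCl = 1/(1 + 2.63) = 0.2755.
Free chlorine required for 2.05 ppm HOCl: 2.05 / 0.2755 = 7.442 ppm.
FC to add: 7.442 − 0.6 = 6.842 mg/L as Cl₂.
Cl₂ equivalent: 6.842 mg/L × 30,800 L = 210.7 g.
Product at 60.3% available Cl: 210.7 / 0.603 = 349.5 g.

349 g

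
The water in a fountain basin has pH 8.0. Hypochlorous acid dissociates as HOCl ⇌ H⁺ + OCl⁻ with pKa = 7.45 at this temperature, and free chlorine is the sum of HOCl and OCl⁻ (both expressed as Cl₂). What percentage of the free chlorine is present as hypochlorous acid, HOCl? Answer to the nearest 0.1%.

22.0%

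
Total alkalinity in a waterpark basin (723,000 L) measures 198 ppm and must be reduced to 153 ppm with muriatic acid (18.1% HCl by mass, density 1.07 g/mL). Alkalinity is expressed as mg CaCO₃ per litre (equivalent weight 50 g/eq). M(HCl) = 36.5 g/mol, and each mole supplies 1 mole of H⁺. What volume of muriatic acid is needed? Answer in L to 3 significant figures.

123 L

Alkalinity to neutralize: (198 − 153) = 45 mg/L as CaCO₃ × 723,000 L = 32,540 g as CaCO₃.
Equivalents of H⁺ required: 32,540 ÷ 50 g/eq = 650.7 eq = 650.7 mol HCl.
Mass of HCl: 650.7 × 36.5 = 23,750 g.
Mass of 18.1% solution: 23,750 / 0.181 = 131,200 g.
Volume: 131,200 g ÷ 1.07 g/mL = 122,600 mL.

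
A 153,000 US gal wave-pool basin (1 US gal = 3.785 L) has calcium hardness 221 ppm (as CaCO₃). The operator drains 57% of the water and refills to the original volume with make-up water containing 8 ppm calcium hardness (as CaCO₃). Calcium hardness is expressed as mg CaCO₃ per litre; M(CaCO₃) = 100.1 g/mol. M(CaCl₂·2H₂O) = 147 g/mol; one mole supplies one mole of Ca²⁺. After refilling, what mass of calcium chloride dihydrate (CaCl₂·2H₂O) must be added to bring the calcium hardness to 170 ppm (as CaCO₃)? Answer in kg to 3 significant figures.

59.9 kg

Volume: 153,000 US gal × 3.785 L/gal = 579,105 L.
After draining 57% and refilling: 221 × 0.43 + 8 × 0.57 = 99.59 ppm.
Deficit to target: 170 − 99.59 = 70.41 mg/L.
As CaCO₃: 70.41 mg/L × 579,105 L = 40,770 g; ÷ 100.1 = 407.3 mol Ca²⁺.
Mass: 407.3 × 147 = 59,880 g.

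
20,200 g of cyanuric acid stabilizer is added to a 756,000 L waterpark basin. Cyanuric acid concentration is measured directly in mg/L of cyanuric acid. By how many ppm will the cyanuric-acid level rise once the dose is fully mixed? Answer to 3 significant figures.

Rise: 20,200 g / 756,000 L × 1000 = 26.72 mg/L.

26.7 ppm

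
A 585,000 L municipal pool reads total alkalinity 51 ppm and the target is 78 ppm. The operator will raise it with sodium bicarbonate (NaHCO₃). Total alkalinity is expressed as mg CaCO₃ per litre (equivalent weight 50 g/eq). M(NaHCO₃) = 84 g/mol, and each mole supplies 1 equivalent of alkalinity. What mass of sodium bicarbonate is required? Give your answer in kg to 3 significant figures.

26.5 kg

Alkalinity to add: (78 − 51) = 27 mg/L as CaCO₃ × 585,000 L = 15,800 g as CaCO₃.
Equivalents: 15,800 g ÷ 50 g/eq = 315.9 eq.
NaHCO₃ supplies 1 eq per mole → 315.9 mol.
Mass: 315.9 mol × 84 g/mol = 26,540 g.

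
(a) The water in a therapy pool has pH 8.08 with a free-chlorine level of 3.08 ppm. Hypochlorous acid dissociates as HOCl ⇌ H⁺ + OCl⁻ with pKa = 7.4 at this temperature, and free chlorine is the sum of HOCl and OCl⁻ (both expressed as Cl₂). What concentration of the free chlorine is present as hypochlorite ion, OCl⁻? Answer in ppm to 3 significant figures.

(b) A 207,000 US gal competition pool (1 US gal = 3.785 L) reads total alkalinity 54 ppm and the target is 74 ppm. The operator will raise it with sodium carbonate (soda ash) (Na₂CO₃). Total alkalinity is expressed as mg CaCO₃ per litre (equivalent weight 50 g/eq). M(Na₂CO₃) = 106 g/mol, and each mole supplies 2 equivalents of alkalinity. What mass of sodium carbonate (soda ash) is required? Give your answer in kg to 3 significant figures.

(a) 2.55 ppm; (b) 16.6 kg

(a) [OCl⁻]/[HOCl] = 10^(pH − pKa) = 10^(8.08 − 7.4) = 10^0.68 = 4.786.
(a) Fraction as HOCl = 1 / (1 + 4.786) = 0.1728.
(a) OCl⁻ = (1 − 0.1728) × 3.08 ppm = 2.548 ppm.

(b) Volume: 207,000 US gal × 3.785 L/gal = 783,495 L.
(b) Alkalinity to add: (74 − 54) = 20 mg/L as CaCO₃ × 783,495 L = 15,670 g as CaCO₃.
(b) Equivalents: 15,670 g ÷ 50 g/eq = 313.4 eq.
(b) Each mole of Na₂CO₃ supplies 2 eq, so 313.4 / 2 = 156.7 mol.
(b) Mass: 156.7 mol × 106 g/mol = 16,610 g.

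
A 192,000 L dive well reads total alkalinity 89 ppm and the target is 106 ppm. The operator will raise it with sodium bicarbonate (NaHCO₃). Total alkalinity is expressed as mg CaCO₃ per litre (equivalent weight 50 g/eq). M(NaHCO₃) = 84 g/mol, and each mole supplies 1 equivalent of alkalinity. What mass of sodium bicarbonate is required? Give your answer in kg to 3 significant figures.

Alkalinity to add: (106 − 89) = 17 mg/L as CaCO₃ × 192,000 L = 3264 g as CaCO₃.
Equivalents: 3264 g ÷ 50 g/eq = 65.28 eq.
NaHCO₃ supplies 1 eq per mole → 65.28 mol.
Mass: 65.28 mol × 84 g/mol = 5484 g.

5.48 kg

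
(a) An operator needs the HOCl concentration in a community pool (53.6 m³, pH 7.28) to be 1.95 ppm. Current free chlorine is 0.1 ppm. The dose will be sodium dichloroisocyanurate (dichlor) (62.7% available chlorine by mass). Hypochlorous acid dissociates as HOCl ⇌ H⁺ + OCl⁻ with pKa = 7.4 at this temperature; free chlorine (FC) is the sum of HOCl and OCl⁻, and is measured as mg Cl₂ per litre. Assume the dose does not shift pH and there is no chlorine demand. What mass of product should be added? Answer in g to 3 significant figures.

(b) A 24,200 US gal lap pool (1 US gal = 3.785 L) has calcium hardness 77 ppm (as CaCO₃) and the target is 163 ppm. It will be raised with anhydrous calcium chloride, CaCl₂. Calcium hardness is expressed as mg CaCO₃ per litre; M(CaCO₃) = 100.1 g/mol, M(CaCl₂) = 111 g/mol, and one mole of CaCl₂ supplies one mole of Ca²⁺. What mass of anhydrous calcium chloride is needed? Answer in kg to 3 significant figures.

(a) Volume: 53.6 m³ = 53,600 L.
(a) [OCl⁻]/[HOCl] = 10^(pH − pKa) = 10^(7.28 − 7.4) = 0.7586; fraction as HOCl = 1/(1 + 0.7586) = 0.5686.
(a) Free chlorine required for 1.95 ppm HOCl: 1.95 / 0.5686 = 3.429 ppm.
(a) FC to add: 3.429 − 0.1 = 3.329 mg/L as Cl₂.
(a) Cl₂ equivalent: 3.329 mg/L × 53,600 L = 178.4 g.
(a) Product at 62.7% available Cl: 178.4 / 0.627 = 284.6 g.

(b) Volume: 24,200 US gal × 3.785 L/gal = 91,597 L.
(b) Hardness to add: (163 − 77) = 86 mg/L as CaCO₃ × 91,597 L = 7877 g as CaCO₃.
(b) Moles of Ca²⁺ (1 mol Ca²⁺ ≡ 1 mol CaCO₃): 7877 / 100.1 g/mol = 78.69 mol.
(b) Mass of CaCl₂: 78.69 × 111 = 8735 g.

(a) 285 g; (b) 8.74 kg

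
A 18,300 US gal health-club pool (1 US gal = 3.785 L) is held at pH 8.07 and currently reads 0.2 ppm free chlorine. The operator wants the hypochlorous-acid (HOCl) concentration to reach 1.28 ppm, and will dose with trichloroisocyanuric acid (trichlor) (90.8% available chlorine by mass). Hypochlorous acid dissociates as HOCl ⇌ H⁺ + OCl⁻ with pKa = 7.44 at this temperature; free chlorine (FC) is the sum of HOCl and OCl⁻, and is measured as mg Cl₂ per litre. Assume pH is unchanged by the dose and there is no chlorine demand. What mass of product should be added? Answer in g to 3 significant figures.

499 g

Volume: 18,300 US gal × 3.785 L/gal = 69,266 L.
[OCl⁻]/[HOCl] = 10^(pH − pKa) = 10^(8.07 − 7.44) = 4.266; fraction as HOCl = 1/(1 + 4.266) = 0.1899.
Free chlorine required for 1.28 ppm HOCl: 1.28 / 0.1899 = 6.74 ppm.
FC to add: 6.74 − 0.2 = 6.54 mg/L as Cl₂.
Cl₂ equivalent: 6.54 mg/L × 69,266 L = 453 g.
Product at 90.8% available Cl: 453 / 0.908 = 498.9 g.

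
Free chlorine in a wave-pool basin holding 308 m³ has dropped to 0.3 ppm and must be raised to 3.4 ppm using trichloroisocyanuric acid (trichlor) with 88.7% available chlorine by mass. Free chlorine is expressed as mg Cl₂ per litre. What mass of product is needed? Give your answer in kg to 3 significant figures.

Volume: 308 m³ = 308,000 L.
Chlorine deficit: 3.4 − 0.3 = 3.1 ppm = 3.1 mg/L as Cl₂.
Cl₂ equivalent needed: 3.1 mg/L × 308,000 L = 954,800 mg = 954.8 g.
Product at 88.7% available chlorine: 954.8 / 0.887 = 1076 g.

1.08 kg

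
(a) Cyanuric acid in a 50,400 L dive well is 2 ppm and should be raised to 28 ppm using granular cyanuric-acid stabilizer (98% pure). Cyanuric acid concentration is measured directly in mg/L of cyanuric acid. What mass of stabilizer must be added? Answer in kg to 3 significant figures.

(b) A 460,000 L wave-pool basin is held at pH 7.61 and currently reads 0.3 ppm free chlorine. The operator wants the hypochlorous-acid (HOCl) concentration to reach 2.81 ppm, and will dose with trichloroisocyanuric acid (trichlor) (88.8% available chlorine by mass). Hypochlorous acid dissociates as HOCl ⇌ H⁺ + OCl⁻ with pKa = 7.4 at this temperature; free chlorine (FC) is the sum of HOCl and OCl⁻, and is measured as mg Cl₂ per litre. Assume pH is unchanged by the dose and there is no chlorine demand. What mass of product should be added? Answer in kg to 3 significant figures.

(a) 1.34 kg; (b) 3.66 kg

(a) CYA to add: (28 − 2) = 26 mg/L × 50,400 L = 1310 g cyanuric acid.
(a) At 98% purity: 1310 / 0.98 = 1337 g product.

(b) [OCl⁻]/[HOCl] = 10^(pH − pKa) = 10^(7.61 − 7.4) = 1.622; fraction as HOCl = 1/(1 + 1.622) = 0.3814.
(b) Free chlorine required for 2.81 ppm HOCl: 2.81 / 0.3814 = 7.367 ppm.
(b) FC to add: 7.367 − 0.3 = 7.067 mg/L as Cl₂.
(b) Cl₂ equivalent: 7.067 mg/L × 460,000 L = 3251 g.
(b) Product at 88.8% available Cl: 3251 / 0.888 = 3661 g.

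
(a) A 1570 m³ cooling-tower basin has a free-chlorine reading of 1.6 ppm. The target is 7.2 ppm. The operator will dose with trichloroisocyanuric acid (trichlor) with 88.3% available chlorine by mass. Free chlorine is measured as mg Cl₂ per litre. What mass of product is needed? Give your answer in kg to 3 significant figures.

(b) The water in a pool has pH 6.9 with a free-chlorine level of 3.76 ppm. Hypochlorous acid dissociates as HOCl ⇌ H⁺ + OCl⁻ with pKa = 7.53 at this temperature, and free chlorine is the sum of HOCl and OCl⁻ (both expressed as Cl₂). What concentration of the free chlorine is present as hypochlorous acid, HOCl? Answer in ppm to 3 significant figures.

(a) 9.96 kg; (b) 3.05 ppm

(a) Volume: 1570 m³ = 1,570,000 L.
(a) Chlorine deficit: 7.2 − 1.6 = 5.6 ppm = 5.6 mg/L as Cl₂.
(a) Cl₂ equivalent needed: 5.6 mg/L × 1,570,000 L = 8,792,000 mg = 8792 g.
(a) Product at 88.3% available chlorine: 8792 / 0.883 = 9957 g.

(b) [OCl⁻]/[HOCl] = 10^(pH − pKa) = 10^(6.9 − 7.53) = 10^-0.63 = 0.2344.
(b) Fraction as HOCl = 1 / (1 + 0.2344) = 0.8101.
(b) HOCl = 0.8101 × 3.76 ppm = 3.046 ppm.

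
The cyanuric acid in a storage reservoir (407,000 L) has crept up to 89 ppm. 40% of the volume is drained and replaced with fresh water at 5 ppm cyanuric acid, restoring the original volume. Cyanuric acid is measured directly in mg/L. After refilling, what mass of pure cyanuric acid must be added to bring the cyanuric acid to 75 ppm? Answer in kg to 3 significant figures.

After draining 40% and refilling: 89 × 0.60 + 5 × 0.40 = 55.4 ppm.
Deficit to target: 75 − 55.4 = 19.6 mg/L.
Mass: 19.6 mg/L × 407,000 L = 7977 g cyanuric acid.

7.98 kg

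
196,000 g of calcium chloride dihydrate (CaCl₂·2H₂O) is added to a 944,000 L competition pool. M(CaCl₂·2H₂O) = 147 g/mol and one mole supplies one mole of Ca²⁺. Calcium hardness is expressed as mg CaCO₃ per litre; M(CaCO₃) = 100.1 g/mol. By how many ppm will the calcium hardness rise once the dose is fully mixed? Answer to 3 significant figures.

141 ppm

Moles of Ca²⁺: 196,000 g ÷ 147 g/mol = 1333 mol.
As CaCO₃: 1333 mol × 100.1 g/mol = 133,500 g.
Rise: 133,500 g / 944,000 L × 1000 = 141.4 mg/L.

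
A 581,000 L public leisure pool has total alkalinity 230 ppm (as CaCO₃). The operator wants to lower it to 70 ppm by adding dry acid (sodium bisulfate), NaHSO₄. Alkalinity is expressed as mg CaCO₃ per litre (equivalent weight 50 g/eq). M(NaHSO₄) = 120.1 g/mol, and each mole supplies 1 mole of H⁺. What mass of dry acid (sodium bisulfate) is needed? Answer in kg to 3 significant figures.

Alkalinity to neutralize: (230 − 70) = 160 mg/L as CaCO₃ × 581,000 L = 92,960 g as CaCO₃.
Equivalents of H⁺ required: 92,960 ÷ 50 g/eq = 1859 eq = 1859 mol NaHSO₄.
Mass of NaHSO₄: 1859 × 120.1 = 223,300 g.

223 kg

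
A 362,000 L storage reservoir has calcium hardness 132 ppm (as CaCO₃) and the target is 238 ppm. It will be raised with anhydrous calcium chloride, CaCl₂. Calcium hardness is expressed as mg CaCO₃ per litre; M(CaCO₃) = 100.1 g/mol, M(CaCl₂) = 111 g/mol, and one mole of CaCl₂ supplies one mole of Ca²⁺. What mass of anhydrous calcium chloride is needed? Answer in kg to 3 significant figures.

Hardness to add: (238 − 132) = 106 mg/L as CaCO₃ × 362,000 L = 38,370 g as CaCO₃.
Moles of Ca²⁺ (1 mol Ca²⁺ ≡ 1 mol CaCO₃): 38,370 / 100.1 g/mol = 383.3 mol.
Mass of CaCl₂: 383.3 × 111 = 42,550 g.

42.6 kg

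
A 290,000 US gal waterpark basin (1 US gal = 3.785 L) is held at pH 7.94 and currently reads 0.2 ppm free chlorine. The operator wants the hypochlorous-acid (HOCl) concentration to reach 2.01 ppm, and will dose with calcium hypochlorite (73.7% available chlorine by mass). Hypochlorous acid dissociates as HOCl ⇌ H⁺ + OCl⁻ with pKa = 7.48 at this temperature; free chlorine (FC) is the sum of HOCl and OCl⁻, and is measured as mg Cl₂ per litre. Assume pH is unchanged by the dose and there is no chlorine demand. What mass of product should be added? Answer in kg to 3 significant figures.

Volume: 290,000 US gal × 3.785 L/gal = 1,097,650 L.
[OCl⁻]/[HOCl] = 10^(pH − pKa) = 10^(7.94 − 7.48) = 2.884; fraction as HOCl = 1/(1 + 2.884) = 0.2575.
Free chlorine required for 2.01 ppm HOCl: 2.01 / 0.2575 = 7.807 ppm.
FC to add: 7.807 − 0.2 = 7.607 mg/L as Cl₂.
Cl₂ equivalent: 7.607 mg/L × 1,097,650 L = 8350 g.
Product at 73.7% available Cl: 8350 / 0.737 = 11,330 g.

11.3 kg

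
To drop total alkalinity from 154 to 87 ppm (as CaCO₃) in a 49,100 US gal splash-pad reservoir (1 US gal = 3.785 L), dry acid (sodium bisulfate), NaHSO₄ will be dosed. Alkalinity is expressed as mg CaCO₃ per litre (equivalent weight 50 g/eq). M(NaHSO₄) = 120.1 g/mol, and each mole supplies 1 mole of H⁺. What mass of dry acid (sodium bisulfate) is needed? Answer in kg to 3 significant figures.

Volume: 49,100 US gal × 3.785 L/gal = 185,844 L.
Alkalinity to neutralize: (154 − 87) = 67 mg/L as CaCO₃ × 185,844 L = 12,450 g as CaCO₃.
Equivalents of H⁺ required: 12,450 ÷ 50 g/eq = 249 eq = 249 mol NaHSO₄.
Mass of NaHSO₄: 249 × 120.1 = 29,910 g.

29.9 kg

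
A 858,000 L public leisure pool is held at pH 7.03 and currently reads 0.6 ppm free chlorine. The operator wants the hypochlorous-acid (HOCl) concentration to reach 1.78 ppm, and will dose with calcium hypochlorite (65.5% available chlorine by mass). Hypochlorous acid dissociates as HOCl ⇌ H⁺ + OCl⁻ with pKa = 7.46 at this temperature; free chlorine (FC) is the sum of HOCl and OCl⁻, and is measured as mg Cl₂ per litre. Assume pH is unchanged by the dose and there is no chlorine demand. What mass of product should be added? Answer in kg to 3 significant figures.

[OCl⁻]/[HOCl] = 10^(pH − pKa) = 10^(7.03 − 7.46) = 0.3715; fraction as HOCl = 1/(1 + 0.3715) = 0.7291.
Free chlorine required for 1.78 ppm HOCl: 1.78 / 0.7291 = 2.441 ppm.
FC to add: 2.441 − 0.6 = 1.841 mg/L as Cl₂.
Cl₂ equivalent: 1.841 mg/L × 858,000 L = 1580 g.
Product at 65.5% available Cl: 1580 / 0.655 = 2412 g.

2.41 kg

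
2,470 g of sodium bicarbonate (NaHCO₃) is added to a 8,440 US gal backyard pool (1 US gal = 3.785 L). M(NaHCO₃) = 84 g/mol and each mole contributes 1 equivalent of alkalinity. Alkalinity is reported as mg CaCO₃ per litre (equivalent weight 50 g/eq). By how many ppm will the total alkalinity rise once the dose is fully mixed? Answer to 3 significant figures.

46.0 ppm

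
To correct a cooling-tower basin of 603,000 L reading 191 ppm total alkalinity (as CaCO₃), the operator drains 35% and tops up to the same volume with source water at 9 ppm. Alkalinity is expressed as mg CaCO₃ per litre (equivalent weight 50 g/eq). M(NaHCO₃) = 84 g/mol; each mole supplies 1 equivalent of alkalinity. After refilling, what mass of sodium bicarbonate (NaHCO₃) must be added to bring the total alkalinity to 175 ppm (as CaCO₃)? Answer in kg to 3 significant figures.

48.3 kg

After draining 35% and refilling: 191 × 0.65 + 9 × 0.35 = 127.3 ppm.
Deficit to target: 175 − 127.3 = 47.7 mg/L.
As CaCO₃: 47.7 mg/L × 603,000 L = 28,760 g; ÷ 50 g/eq ÷ 1 = 575.3 mol NaHCO₃.
Mass: 575.3 × 84 = 48,320 g.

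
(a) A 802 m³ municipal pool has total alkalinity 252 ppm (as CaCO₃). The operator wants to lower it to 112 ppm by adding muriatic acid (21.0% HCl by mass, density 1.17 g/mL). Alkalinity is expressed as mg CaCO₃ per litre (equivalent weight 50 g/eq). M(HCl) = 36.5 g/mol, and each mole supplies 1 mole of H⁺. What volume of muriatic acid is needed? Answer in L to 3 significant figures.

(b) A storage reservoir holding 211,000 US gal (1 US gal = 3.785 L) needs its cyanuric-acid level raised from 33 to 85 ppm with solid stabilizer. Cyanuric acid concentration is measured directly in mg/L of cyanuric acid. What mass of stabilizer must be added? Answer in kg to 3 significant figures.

(a) 334 L; (b) 41.5 kg

(a) Volume: 802 m³ = 802,000 L.
(a) Alkalinity to neutralize: (252 − 112) = 140 mg/L as CaCO₃ × 802,000 L = 112,300 g as CaCO₃.
(a) Equivalents of H⁺ required: 112,300 ÷ 50 g/eq = 2246 eq = 2246 mol HCl.
(a) Mass of HCl: 2246 × 36.5 = 81,960 g.
(a) Mass of 21.0% solution: 81,960 / 0.21 = 390,300 g.
(a) Volume: 390,300 g ÷ 1.17 g/mL = 333,600 mL.

(b) Volume: 211,000 US gal × 3.785 L/gal = 798,635 L.
(b) CYA to add: (85 − 33) = 52 mg/L × 798,635 L = 41,530 g cyanuric acid.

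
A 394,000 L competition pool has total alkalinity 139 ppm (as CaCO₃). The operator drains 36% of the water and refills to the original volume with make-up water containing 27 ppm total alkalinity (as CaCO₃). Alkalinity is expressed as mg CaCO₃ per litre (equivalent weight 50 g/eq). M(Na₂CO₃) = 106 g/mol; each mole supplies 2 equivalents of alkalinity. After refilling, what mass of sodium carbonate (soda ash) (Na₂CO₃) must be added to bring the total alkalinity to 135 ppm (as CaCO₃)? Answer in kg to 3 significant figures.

After draining 36% and refilling: 139 × 0.64 + 27 × 0.36 = 98.68 ppm.
Deficit to target: 135 − 98.68 = 36.32 mg/L.
As CaCO₃: 36.32 mg/L × 394,000 L = 14,310 g; ÷ 50 g/eq ÷ 2 = 143.1 mol Na₂CO₃.
Mass: 143.1 × 106 = 15,170 g.

15.2 kg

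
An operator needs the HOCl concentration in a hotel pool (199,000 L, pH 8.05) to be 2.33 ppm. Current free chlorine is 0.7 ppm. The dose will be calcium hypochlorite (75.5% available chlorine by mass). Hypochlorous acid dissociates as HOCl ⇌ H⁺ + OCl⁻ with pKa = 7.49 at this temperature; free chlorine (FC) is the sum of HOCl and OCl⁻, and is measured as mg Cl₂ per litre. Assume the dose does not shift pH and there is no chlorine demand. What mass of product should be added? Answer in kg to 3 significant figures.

[OCl⁻]/[HOCl] = 10^(pH − pKa) = 10^(8.05 − 7.49) = 3.631; fraction as HOCl = 1/(1 + 3.631) = 0.2159.
Free chlorine required for 2.33 ppm HOCl: 2.33 / 0.2159 = 10.79 ppm.
FC to add: 10.79 − 0.7 = 10.09 mg/L as Cl₂.
Cl₂ equivalent: 10.09 mg/L × 199,000 L = 2008 g.
Product at 75.5% available Cl: 2008 / 0.755 = 2659 g.

2.66 kg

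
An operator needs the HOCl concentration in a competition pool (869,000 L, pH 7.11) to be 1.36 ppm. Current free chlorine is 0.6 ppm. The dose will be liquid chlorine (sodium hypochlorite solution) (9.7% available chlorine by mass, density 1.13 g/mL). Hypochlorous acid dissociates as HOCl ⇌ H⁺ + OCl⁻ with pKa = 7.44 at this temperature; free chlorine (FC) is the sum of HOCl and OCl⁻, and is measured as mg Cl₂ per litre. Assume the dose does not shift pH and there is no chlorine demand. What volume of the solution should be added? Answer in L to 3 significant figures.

11.1 L

[OCl⁻]/[HOCl] = 10^(pH − pKa) = 10^(7.11 − 7.44) = 0.4677; fraction as HOCl = 1/(1 + 0.4677) = 0.6813.
Free chlorine required for 1.36 ppm HOCl: 1.36 / 0.6813 = 1.996 ppm.
FC to add: 1.996 − 0.6 = 1.396 mg/L as Cl₂.
Cl₂ equivalent: 1.396 mg/L × 869,000 L = 1213 g.
Product at 9.7% available Cl: 1213 / 0.097 = 12,510 g.
Volume: 12,510 g ÷ 1.13 g/mL = 11,070 mL.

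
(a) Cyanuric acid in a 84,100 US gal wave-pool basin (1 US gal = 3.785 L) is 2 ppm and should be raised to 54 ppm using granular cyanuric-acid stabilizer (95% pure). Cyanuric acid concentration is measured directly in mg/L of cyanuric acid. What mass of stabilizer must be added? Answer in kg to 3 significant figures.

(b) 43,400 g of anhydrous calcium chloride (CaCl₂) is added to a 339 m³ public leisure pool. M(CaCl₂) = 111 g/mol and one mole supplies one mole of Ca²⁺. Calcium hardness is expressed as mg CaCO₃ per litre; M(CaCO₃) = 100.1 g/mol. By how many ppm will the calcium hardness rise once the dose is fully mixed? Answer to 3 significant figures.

(a) Volume: 84,100 US gal × 3.785 L/gal = 318,318 L.
(a) CYA to add: (54 − 2) = 52 mg/L × 318,318 L = 16,550 g cyanuric acid.
(a) At 95% purity: 16,550 / 0.95 = 17,420 g product.

(b) Volume: 339 m³ = 339,000 L.
(b) Moles of Ca²⁺: 43,400 g ÷ 111 g/mol = 391 mol.
(b) As CaCO₃: 391 mol × 100.1 g/mol = 39,140 g.
(b) Rise: 39,140 g / 339,000 L × 1000 = 115.5 mg/L.

(a) 17.4 kg; (b) 115 ppm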